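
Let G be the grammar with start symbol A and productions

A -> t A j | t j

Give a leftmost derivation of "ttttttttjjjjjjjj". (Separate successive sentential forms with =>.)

A=>tAj=>ttAjj=>tttAjjj=>ttttAjjjj=>tttttAjjjjj=>ttttttAjjjjjj=>tttttttAjjjjjjj=>ttttttttjjjjjjjj

A => tAj   [A -> t A j]
tAj => ttAjj   [A -> t A j]
ttAjj => tttAjjj   [A -> t A j]
tttAjjj => ttttAjjjj   [A -> t A j]
ttttAjjjj => tttttAjjjjj   [A -> t A j]
tttttAjjjjj => ttttttAjjjjjj   [A -> t A j]
ttttttAjjjjjj => tttttttAjjjjjjj   [A -> t A j]
tttttttAjjjjjjj => ttttttttjjjjjjjj   [A -> t j]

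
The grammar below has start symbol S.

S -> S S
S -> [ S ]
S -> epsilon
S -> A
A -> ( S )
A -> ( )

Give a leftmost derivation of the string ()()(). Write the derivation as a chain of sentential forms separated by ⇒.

S ⇒ SS ⇒ SSS ⇒ ASS ⇒ ()SS ⇒ ()AS ⇒ ()()S ⇒ ()()A ⇒ ()()()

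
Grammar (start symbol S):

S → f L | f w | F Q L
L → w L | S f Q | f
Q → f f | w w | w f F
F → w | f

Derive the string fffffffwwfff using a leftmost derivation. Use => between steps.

S=>fL=>fSfQ=>ffLfQ=>ffSfQfQ=>ffFQLfQfQ=>fffQLfQfQ=>fffffLfQfQ=>fffffffQfQ=>fffffffwwfQ=>fffffffwwfff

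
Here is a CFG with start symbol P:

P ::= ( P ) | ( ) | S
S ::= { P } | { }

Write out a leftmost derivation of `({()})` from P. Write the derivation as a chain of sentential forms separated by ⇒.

P⇒(P)⇒(S)⇒({P})⇒({()})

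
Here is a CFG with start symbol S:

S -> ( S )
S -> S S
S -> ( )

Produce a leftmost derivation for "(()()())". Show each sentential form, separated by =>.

S => (S) => (SS) => (SSS) => (()SS) => (()()S) => (()()())

S => (S)   [S -> ( S )]
(S) => (SS)   [S -> S S]
(SS) => (SSS)   [S -> S S]
(SSS) => (()SS)   [S -> ( )]
(()SS) => (()()S)   [S -> ( )]
(()()S) => (()()())   [S -> ( )]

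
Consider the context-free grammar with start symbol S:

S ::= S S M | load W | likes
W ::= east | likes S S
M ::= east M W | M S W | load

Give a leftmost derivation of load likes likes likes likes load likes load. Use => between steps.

S => S S M   [S ::= S S M]
S S M => S S M S M   [S ::= S S M]
S S M S M => load W S M S M   [S ::= load W]
load W S M S M => load likes S S S M S M   [W ::= likes S S]
load likes S S S M S M => load likes likes S S M S M   [S ::= likes]
load likes likes S S M S M => load likes likes likes S M S M   [S ::= likes]
load likes likes likes S M S M => load likes likes likes likes M S M   [S ::= likes]
load likes likes likes likes M S M => load likes likes likes likes load S M   [M ::= load]
load likes likes likes likes load S M => load likes likes likes likes load likes M   [S ::= likes]
load likes likes likes likes load likes M => load likes likes likes likes load likes load   [M ::= load]

S => S S M => S S M S M => load W S M S M => load likes S S S M S M => load likes likes S S M S M => load likes likes likes S M S M => load likes likes likes likes M S M => load likes likes likes likes load S M => load likes likes likes likes load likes M => load likes likes likes likes load likes load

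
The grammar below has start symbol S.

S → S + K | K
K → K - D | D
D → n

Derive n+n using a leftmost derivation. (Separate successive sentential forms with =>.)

S => S+K => K+K => D+K => n+K => n+D => n+n

S => S+K   [S → S + K]
S+K => K+K   [S → K]
K+K => D+K   [K → D]
D+K => n+K   [D → n]
n+K => n+D   [K → D]
n+D => n+n   [D → n]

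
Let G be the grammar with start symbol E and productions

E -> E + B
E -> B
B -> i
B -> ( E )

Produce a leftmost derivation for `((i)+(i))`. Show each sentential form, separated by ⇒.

E⇒B⇒(E)⇒(E+B)⇒(B+B)⇒((E)+B)⇒((B)+B)⇒((i)+B)⇒((i)+(E))⇒((i)+(B))⇒((i)+(i))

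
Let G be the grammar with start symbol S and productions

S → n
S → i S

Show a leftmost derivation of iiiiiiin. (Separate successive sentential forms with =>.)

S=>iS=>iiS=>iiiS=>iiiiS=>iiiiiS=>iiiiiiS=>iiiiiiiS=>iiiiiiin

S => iS   [S → i S]
iS => iiS   [S → i S]
iiS => iiiS   [S → i S]
iiiS => iiiiS   [S → i S]
iiiiS => iiiiiS   [S → i S]
iiiiiS => iiiiiiS   [S → i S]
iiiiiiS => iiiiiiiS   [S → i S]
iiiiiiiS => iiiiiiin   [S → n]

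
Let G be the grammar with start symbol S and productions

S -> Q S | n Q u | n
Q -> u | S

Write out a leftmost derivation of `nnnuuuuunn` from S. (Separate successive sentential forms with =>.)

S => QS   [S -> Q S]
QS => SS   [Q -> S]
SS => QSS   [S -> Q S]
QSS => SSS   [Q -> S]
SSS => nQuSS   [S -> n Q u]
nQuSS => nSuSS   [Q -> S]
nSuSS => nnQuuSS   [S -> n Q u]
nnQuuSS => nnSuuSS   [Q -> S]
nnSuuSS => nnnQuuuSS   [S -> n Q u]
nnnQuuuSS => nnnuuuuSS   [Q -> u]
nnnuuuuSS => nnnuuuuQSS   [S -> Q S]
nnnuuuuQSS => nnnuuuuuSS   [Q -> u]
nnnuuuuuSS => nnnuuuuunS   [S -> n]
nnnuuuuunS => nnnuuuuunn   [S -> n]

S => QS => SS => QSS => SSS => nQuSS => nSuSS => nnQuuSS => nnSuuSS => nnnQuuuSS => nnnuuuuSS => nnnuuuuQSS => nnnuuuuuSS => nnnuuuuunS => nnnuuuuunn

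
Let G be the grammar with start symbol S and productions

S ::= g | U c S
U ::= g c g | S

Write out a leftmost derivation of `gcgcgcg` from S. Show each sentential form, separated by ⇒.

S⇒UcS⇒ScS⇒UcScS⇒ScScS⇒UcScScS⇒ScScScS⇒gcScScS⇒gcgcScS⇒gcgcgcS⇒gcgcgcg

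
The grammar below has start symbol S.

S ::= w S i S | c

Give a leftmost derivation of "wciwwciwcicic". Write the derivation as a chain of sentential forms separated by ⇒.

S ⇒ wSiS ⇒ wciS ⇒ wciwSiS ⇒ wciwwSiSiS ⇒ wciwwciSiS ⇒ wciwwciwSiSiS ⇒ wciwwciwciSiS ⇒ wciwwciwciciS ⇒ wciwwciwcicic

S ⇒ wSiS   [S ::= w S i S]
wSiS ⇒ wciS   [S ::= c]
wciS ⇒ wciwSiS   [S ::= w S i S]
wciwSiS ⇒ wciwwSiSiS   [S ::= w S i S]
wciwwSiSiS ⇒ wciwwciSiS   [S ::= c]
wciwwciSiS ⇒ wciwwciwSiSiS   [S ::= w S i S]
wciwwciwSiSiS ⇒ wciwwciwciSiS   [S ::= c]
wciwwciwciSiS ⇒ wciwwciwciciS   [S ::= c]
wciwwciwciciS ⇒ wciwwciwcicic   [S ::= c]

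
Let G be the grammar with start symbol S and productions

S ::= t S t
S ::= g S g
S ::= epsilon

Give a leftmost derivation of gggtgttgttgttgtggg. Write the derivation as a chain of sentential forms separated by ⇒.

S⇒gSg⇒ggSgg⇒gggSggg⇒gggtStggg⇒gggtgSgtggg⇒gggtgtStgtggg⇒gggtgttSttgtggg⇒gggtgttgSgttgtggg⇒gggtgttgtStgttgtggg⇒gggtgttgttgttgtggg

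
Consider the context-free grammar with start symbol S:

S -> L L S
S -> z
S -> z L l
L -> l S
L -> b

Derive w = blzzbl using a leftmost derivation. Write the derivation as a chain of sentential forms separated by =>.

S=>LLS=>bLS=>blSS=>blzS=>blzzLl=>blzzbl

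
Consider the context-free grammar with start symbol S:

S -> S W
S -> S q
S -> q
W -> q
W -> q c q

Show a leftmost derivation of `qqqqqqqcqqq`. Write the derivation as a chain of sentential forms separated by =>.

S=>SW=>SqW=>SWqW=>SqWqW=>SqqWqW=>SWqqWqW=>SqWqqWqW=>SqqWqqWqW=>qqqWqqWqW=>qqqqqqWqW=>qqqqqqqcqqW=>qqqqqqqcqqq

S => SW   [S -> S W]
SW => SqW   [S -> S q]
SqW => SWqW   [S -> S W]
SWqW => SqWqW   [S -> S q]
SqWqW => SqqWqW   [S -> S q]
SqqWqW => SWqqWqW   [S -> S W]
SWqqWqW => SqWqqWqW   [S -> S q]
SqWqqWqW => SqqWqqWqW   [S -> S q]
SqqWqqWqW => qqqWqqWqW   [S -> q]
qqqWqqWqW => qqqqqqWqW   [W -> q]
qqqqqqWqW => qqqqqqqcqqW   [W -> q c q]
qqqqqqqcqqW => qqqqqqqcqqq   [W -> q]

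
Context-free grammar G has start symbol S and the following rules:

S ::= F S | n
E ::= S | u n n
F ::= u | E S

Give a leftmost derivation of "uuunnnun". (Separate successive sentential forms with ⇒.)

S ⇒ FS ⇒ uS ⇒ uFS ⇒ uuS ⇒ uuFS ⇒ uuESS ⇒ uuunnSS ⇒ uuunnnS ⇒ uuunnnFS ⇒ uuunnnuS ⇒ uuunnnun

S ⇒ FS   [S ::= F S]
FS ⇒ uS   [F ::= u]
uS ⇒ uFS   [S ::= F S]
uFS ⇒ uuS   [F ::= u]
uuS ⇒ uuFS   [S ::= F S]
uuFS ⇒ uuESS   [F ::= E S]
uuESS ⇒ uuunnSS   [E ::= u n n]
uuunnSS ⇒ uuunnnS   [S ::= n]
uuunnnS ⇒ uuunnnFS   [S ::= F S]
uuunnnFS ⇒ uuunnnuS   [F ::= u]
uuunnnuS ⇒ uuunnnun   [S ::= n]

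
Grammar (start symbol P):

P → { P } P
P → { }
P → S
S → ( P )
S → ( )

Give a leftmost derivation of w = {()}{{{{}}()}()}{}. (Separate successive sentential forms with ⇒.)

P ⇒ {P}P   [P → { P } P]
{P}P ⇒ {S}P   [P → S]
{S}P ⇒ {()}P   [S → ( )]
{()}P ⇒ {()}{P}P   [P → { P } P]
{()}{P}P ⇒ {()}{{P}P}P   [P → { P } P]
{()}{{P}P}P ⇒ {()}{{{P}P}P}P   [P → { P } P]
{()}{{{P}P}P}P ⇒ {()}{{{{}}P}P}P   [P → { }]
{()}{{{{}}P}P}P ⇒ {()}{{{{}}S}P}P   [P → S]
{()}{{{{}}S}P}P ⇒ {()}{{{{}}()}P}P   [S → ( )]
{()}{{{{}}()}P}P ⇒ {()}{{{{}}()}S}P   [P → S]
{()}{{{{}}()}S}P ⇒ {()}{{{{}}()}()}P   [S → ( )]
{()}{{{{}}()}()}P ⇒ {()}{{{{}}()}()}{}   [P → { }]

P⇒{P}P⇒{S}P⇒{()}P⇒{()}{P}P⇒{()}{{P}P}P⇒{()}{{{P}P}P}P⇒{()}{{{{}}P}P}P⇒{()}{{{{}}S}P}P⇒{()}{{{{}}()}P}P⇒{()}{{{{}}()}S}P⇒{()}{{{{}}()}()}P⇒{()}{{{{}}()}()}{}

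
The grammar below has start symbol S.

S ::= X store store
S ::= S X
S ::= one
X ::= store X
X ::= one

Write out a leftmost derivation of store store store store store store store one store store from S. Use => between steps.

S => X store store   [S ::= X store store]
X store store => store X store store   [X ::= store X]
store X store store => store store X store store   [X ::= store X]
store store X store store => store store store X store store   [X ::= store X]
store store store X store store => store store store store X store store   [X ::= store X]
store store store store X store store => store store store store store X store store   [X ::= store X]
store store store store store X store store => store store store store store store X store store   [X ::= store X]
store store store store store store X store store => store store store store store store store X store store   [X ::= store X]
store store store store store store store X store store => store store store store store store store one store store   [X ::= one]

S => X store store => store X store store => store store X store store => store store store X store store => store store store store X store store => store store store store store X store store => store store store store store store X store store => store store store store store store store X store store => store store store store store store store one store store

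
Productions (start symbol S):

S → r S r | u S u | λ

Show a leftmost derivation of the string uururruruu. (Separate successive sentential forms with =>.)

S=>uSu=>uuSuu=>uurSruu=>uuruSuruu=>uururSruruu=>uururruruu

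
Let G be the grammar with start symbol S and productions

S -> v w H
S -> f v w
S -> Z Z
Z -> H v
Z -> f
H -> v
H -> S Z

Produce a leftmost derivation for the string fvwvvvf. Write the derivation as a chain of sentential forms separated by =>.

S => ZZ => HvZ => SZvZ => fvwZvZ => fvwHvvZ => fvwvvvZ => fvwvvvf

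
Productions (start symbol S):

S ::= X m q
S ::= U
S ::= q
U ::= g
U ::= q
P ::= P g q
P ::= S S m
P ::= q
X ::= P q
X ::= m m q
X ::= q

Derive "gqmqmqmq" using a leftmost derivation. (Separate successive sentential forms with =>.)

S => Xmq => Pqmq => SSmqmq => USmqmq => gSmqmq => gXmqmqmq => gqmqmqmq

S => Xmq   [S ::= X m q]
Xmq => Pqmq   [X ::= P q]
Pqmq => SSmqmq   [P ::= S S m]
SSmqmq => USmqmq   [S ::= U]
USmqmq => gSmqmq   [U ::= g]
gSmqmq => gXmqmqmq   [S ::= X m q]
gXmqmqmq => gqmqmqmq   [X ::= q]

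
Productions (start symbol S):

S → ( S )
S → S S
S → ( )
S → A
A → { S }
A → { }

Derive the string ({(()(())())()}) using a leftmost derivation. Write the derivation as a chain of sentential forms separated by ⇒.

S⇒(S)⇒(A)⇒({S})⇒({SS})⇒({(S)S})⇒({(SS)S})⇒({(SSS)S})⇒({(()SS)S})⇒({(()(S)S)S})⇒({(()(())S)S})⇒({(()(())())S})⇒({(()(())())()})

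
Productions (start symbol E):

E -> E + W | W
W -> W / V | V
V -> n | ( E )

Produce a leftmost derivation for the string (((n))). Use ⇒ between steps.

E ⇒ W   [E -> W]
W ⇒ V   [W -> V]
V ⇒ (E)   [V -> ( E )]
(E) ⇒ (W)   [E -> W]
(W) ⇒ (V)   [W -> V]
(V) ⇒ ((E))   [V -> ( E )]
((E)) ⇒ ((W))   [E -> W]
((W)) ⇒ ((V))   [W -> V]
((V)) ⇒ (((E)))   [V -> ( E )]
(((E))) ⇒ (((W)))   [E -> W]
(((W))) ⇒ (((V)))   [W -> V]
(((V))) ⇒ (((n)))   [V -> n]

E ⇒ W ⇒ V ⇒ (E) ⇒ (W) ⇒ (V) ⇒ ((E)) ⇒ ((W)) ⇒ ((V)) ⇒ (((E))) ⇒ (((W))) ⇒ (((V))) ⇒ (((n)))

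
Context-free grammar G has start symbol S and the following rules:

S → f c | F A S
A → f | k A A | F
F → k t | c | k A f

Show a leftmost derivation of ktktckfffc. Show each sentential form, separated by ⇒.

S ⇒ FAS ⇒ ktAS ⇒ ktFS ⇒ ktktS ⇒ ktktFAS ⇒ ktktcAS ⇒ ktktckAAS ⇒ ktktckfAS ⇒ ktktckffS ⇒ ktktckfffc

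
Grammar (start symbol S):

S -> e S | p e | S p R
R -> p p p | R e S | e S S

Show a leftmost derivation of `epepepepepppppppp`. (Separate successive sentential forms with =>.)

S => SpR => eSpR => eSpRpR => eSpRpRpR => epepRpRpR => epepeSSpRpR => epepepeSpRpR => epepepepepRpR => epepepepepppppR => epepepepepppppppp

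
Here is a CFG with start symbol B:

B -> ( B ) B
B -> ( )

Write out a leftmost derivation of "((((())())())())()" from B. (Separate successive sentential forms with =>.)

B => (B)B   [B -> ( B ) B]
(B)B => ((B)B)B   [B -> ( B ) B]
((B)B)B => (((B)B)B)B   [B -> ( B ) B]
(((B)B)B)B => ((((B)B)B)B)B   [B -> ( B ) B]
((((B)B)B)B)B => ((((())B)B)B)B   [B -> ( )]
((((())B)B)B)B => ((((())())B)B)B   [B -> ( )]
((((())())B)B)B => ((((())())())B)B   [B -> ( )]
((((())())())B)B => ((((())())())())B   [B -> ( )]
((((())())())())B => ((((())())())())()   [B -> ( )]

B=>(B)B=>((B)B)B=>(((B)B)B)B=>((((B)B)B)B)B=>((((())B)B)B)B=>((((())())B)B)B=>((((())())())B)B=>((((())())())())B=>((((())())())())()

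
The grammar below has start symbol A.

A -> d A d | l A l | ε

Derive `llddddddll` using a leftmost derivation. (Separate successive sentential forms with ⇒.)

A ⇒ lAl   [A -> l A l]
lAl ⇒ llAll   [A -> l A l]
llAll ⇒ lldAdll   [A -> d A d]
lldAdll ⇒ llddAddll   [A -> d A d]
llddAddll ⇒ lldddAdddll   [A -> d A d]
lldddAdddll ⇒ llddddddll   [A -> ε]

A ⇒ lAl ⇒ llAll ⇒ lldAdll ⇒ llddAddll ⇒ lldddAdddll ⇒ llddddddll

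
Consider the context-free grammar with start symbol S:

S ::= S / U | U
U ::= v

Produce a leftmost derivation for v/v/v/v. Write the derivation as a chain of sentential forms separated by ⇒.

S ⇒ S/U ⇒ S/U/U ⇒ S/U/U/U ⇒ U/U/U/U ⇒ v/U/U/U ⇒ v/v/U/U ⇒ v/v/v/U ⇒ v/v/v/v

S ⇒ S/U   [S ::= S / U]
S/U ⇒ S/U/U   [S ::= S / U]
S/U/U ⇒ S/U/U/U   [S ::= S / U]
S/U/U/U ⇒ U/U/U/U   [S ::= U]
U/U/U/U ⇒ v/U/U/U   [U ::= v]
v/U/U/U ⇒ v/v/U/U   [U ::= v]
v/v/U/U ⇒ v/v/v/U   [U ::= v]
v/v/v/U ⇒ v/v/v/v   [U ::= v]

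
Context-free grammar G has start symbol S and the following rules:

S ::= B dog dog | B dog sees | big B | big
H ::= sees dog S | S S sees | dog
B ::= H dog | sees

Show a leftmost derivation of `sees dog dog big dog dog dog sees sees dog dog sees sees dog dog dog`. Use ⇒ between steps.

S ⇒ B dog dog   [S ::= B dog dog]
B dog dog ⇒ H dog dog dog   [B ::= H dog]
H dog dog dog ⇒ S S sees dog dog dog   [H ::= S S sees]
S S sees dog dog dog ⇒ B dog dog S sees dog dog dog   [S ::= B dog dog]
B dog dog S sees dog dog dog ⇒ sees dog dog S sees dog dog dog   [B ::= sees]
sees dog dog S sees dog dog dog ⇒ sees dog dog B dog sees sees dog dog dog   [S ::= B dog sees]
sees dog dog B dog sees sees dog dog dog ⇒ sees dog dog H dog dog sees sees dog dog dog   [B ::= H dog]
sees dog dog H dog dog sees sees dog dog dog ⇒ sees dog dog S S sees dog dog sees sees dog dog dog   [H ::= S S sees]
sees dog dog S S sees dog dog sees sees dog dog dog ⇒ sees dog dog big S sees dog dog sees sees dog dog dog   [S ::= big]
sees dog dog big S sees dog dog sees sees dog dog dog ⇒ sees dog dog big B dog sees sees dog dog sees sees dog dog dog   [S ::= B dog sees]
sees dog dog big B dog sees sees dog dog sees sees dog dog dog ⇒ sees dog dog big H dog dog sees sees dog dog sees sees dog dog dog   [B ::= H dog]
sees dog dog big H dog dog sees sees dog dog sees sees dog dog dog ⇒ sees dog dog big dog dog dog sees sees dog dog sees sees dog dog dog   [H ::= dog]

S ⇒ B dog dog ⇒ H dog dog dog ⇒ S S sees dog dog dog ⇒ B dog dog S sees dog dog dog ⇒ sees dog dog S sees dog dog dog ⇒ sees dog dog B dog sees sees dog dog dog ⇒ sees dog dog H dog dog sees sees dog dog dog ⇒ sees dog dog S S sees dog dog sees sees dog dog dog ⇒ sees dog dog big S sees dog dog sees sees dog dog dog ⇒ sees dog dog big B dog sees sees dog dog sees sees dog dog dog ⇒ sees dog dog big H dog dog sees sees dog dog sees sees dog dog dog ⇒ sees dog dog big dog dog dog sees sees dog dog sees sees dog dog dog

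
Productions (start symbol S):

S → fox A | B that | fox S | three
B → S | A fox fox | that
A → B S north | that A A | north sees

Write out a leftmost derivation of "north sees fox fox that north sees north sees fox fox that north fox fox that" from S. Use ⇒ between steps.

S ⇒ B that ⇒ A fox fox that ⇒ B S north fox fox that ⇒ A fox fox S north fox fox that ⇒ north sees fox fox S north fox fox that ⇒ north sees fox fox B that north fox fox that ⇒ north sees fox fox A fox fox that north fox fox that ⇒ north sees fox fox that A A fox fox that north fox fox that ⇒ north sees fox fox that north sees A fox fox that north fox fox that ⇒ north sees fox fox that north sees north sees fox fox that north fox fox that

S ⇒ B that   [S → B that]
B that ⇒ A fox fox that   [B → A fox fox]
A fox fox that ⇒ B S north fox fox that   [A → B S north]
B S north fox fox that ⇒ A fox fox S north fox fox that   [B → A fox fox]
A fox fox S north fox fox that ⇒ north sees fox fox S north fox fox that   [A → north sees]
north sees fox fox S north fox fox that ⇒ north sees fox fox B that north fox fox that   [S → B that]
north sees fox fox B that north fox fox that ⇒ north sees fox fox A fox fox that north fox fox that   [B → A fox fox]
north sees fox fox A fox fox that north fox fox that ⇒ north sees fox fox that A A fox fox that north fox fox that   [A → that A A]
north sees fox fox that A A fox fox that north fox fox that ⇒ north sees fox fox that north sees A fox fox that north fox fox that   [A → north sees]
north sees fox fox that north sees A fox fox that north fox fox that ⇒ north sees fox fox that north sees north sees fox fox that north fox fox that   [A → north sees]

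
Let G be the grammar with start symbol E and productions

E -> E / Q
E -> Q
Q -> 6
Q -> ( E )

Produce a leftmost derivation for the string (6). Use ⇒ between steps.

E ⇒ Q ⇒ (E) ⇒ (Q) ⇒ (6)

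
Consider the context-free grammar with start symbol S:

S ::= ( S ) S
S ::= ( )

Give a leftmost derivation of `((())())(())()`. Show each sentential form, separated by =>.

S=>(S)S=>((S)S)S=>((())S)S=>((())())S=>((())())(S)S=>((())())(())S=>((())())(())()

S => (S)S   [S ::= ( S ) S]
(S)S => ((S)S)S   [S ::= ( S ) S]
((S)S)S => ((())S)S   [S ::= ( )]
((())S)S => ((())())S   [S ::= ( )]
((())())S => ((())())(S)S   [S ::= ( S ) S]
((())())(S)S => ((())())(())S   [S ::= ( )]
((())())(())S => ((())())(())()   [S ::= ( )]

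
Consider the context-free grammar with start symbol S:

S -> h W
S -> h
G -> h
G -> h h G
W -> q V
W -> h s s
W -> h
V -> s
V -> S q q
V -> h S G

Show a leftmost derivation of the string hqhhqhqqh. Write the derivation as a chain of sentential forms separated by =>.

S => hW => hqV => hqhSG => hqhhWG => hqhhqVG => hqhhqSqqG => hqhhqhqqG => hqhhqhqqh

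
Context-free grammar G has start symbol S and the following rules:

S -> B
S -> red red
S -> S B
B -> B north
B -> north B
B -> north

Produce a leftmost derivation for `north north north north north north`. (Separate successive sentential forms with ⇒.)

S ⇒ B ⇒ north B ⇒ north north B ⇒ north north north B ⇒ north north north north B ⇒ north north north north north B ⇒ north north north north north north

S ⇒ B   [S -> B]
B ⇒ north B   [B -> north B]
north B ⇒ north north B   [B -> north B]
north north B ⇒ north north north B   [B -> north B]
north north north B ⇒ north north north north B   [B -> north B]
north north north north B ⇒ north north north north north B   [B -> north B]
north north north north north B ⇒ north north north north north north   [B -> north]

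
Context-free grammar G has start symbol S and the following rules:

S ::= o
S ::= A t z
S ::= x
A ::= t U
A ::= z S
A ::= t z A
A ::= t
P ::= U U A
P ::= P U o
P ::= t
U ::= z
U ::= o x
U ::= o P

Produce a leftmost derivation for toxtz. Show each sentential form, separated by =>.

S => Atz   [S ::= A t z]
Atz => tUtz   [A ::= t U]
tUtz => toxtz   [U ::= o x]

S => Atz => tUtz => toxtz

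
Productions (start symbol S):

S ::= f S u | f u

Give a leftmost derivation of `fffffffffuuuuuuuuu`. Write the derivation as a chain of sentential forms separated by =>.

S => fSu => ffSuu => fffSuuu => ffffSuuuu => fffffSuuuuu => ffffffSuuuuuu => fffffffSuuuuuuu => ffffffffSuuuuuuuu => fffffffffuuuuuuuuu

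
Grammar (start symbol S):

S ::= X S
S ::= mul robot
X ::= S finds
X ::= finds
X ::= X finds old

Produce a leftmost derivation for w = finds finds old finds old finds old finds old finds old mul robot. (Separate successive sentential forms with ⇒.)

S ⇒ X S ⇒ X finds old S ⇒ X finds old finds old S ⇒ X finds old finds old finds old S ⇒ X finds old finds old finds old finds old S ⇒ X finds old finds old finds old finds old finds old S ⇒ finds finds old finds old finds old finds old finds old S ⇒ finds finds old finds old finds old finds old finds old mul robot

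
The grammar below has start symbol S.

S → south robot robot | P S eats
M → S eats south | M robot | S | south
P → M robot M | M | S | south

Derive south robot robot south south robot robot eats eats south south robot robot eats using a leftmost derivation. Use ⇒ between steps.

S ⇒ P S eats ⇒ M S eats ⇒ S eats south S eats ⇒ P S eats eats south S eats ⇒ M robot M S eats eats south S eats ⇒ M robot robot M S eats eats south S eats ⇒ south robot robot M S eats eats south S eats ⇒ south robot robot south S eats eats south S eats ⇒ south robot robot south south robot robot eats eats south S eats ⇒ south robot robot south south robot robot eats eats south south robot robot eats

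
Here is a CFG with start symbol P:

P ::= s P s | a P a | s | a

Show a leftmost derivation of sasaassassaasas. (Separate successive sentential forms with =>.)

P => sPs => saPas => sasPsas => sasaPasas => sasaaPaasas => sasaasPsaasas => sasaassPssaasas => sasaassassaasas

P => sPs   [P ::= s P s]
sPs => saPas   [P ::= a P a]
saPas => sasPsas   [P ::= s P s]
sasPsas => sasaPasas   [P ::= a P a]
sasaPasas => sasaaPaasas   [P ::= a P a]
sasaaPaasas => sasaasPsaasas   [P ::= s P s]
sasaasPsaasas => sasaassPssaasas   [P ::= s P s]
sasaassPssaasas => sasaassassaasas   [P ::= a]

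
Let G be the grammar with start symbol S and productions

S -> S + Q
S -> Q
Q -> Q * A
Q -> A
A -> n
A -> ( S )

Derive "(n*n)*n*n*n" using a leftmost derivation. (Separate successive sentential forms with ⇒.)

S ⇒ Q   [S -> Q]
Q ⇒ Q*A   [Q -> Q * A]
Q*A ⇒ Q*A*A   [Q -> Q * A]
Q*A*A ⇒ Q*A*A*A   [Q -> Q * A]
Q*A*A*A ⇒ A*A*A*A   [Q -> A]
A*A*A*A ⇒ (S)*A*A*A   [A -> ( S )]
(S)*A*A*A ⇒ (Q)*A*A*A   [S -> Q]
(Q)*A*A*A ⇒ (Q*A)*A*A*A   [Q -> Q * A]
(Q*A)*A*A*A ⇒ (A*A)*A*A*A   [Q -> A]
(A*A)*A*A*A ⇒ (n*A)*A*A*A   [A -> n]
(n*A)*A*A*A ⇒ (n*n)*A*A*A   [A -> n]
(n*n)*A*A*A ⇒ (n*n)*n*A*A   [A -> n]
(n*n)*n*A*A ⇒ (n*n)*n*n*A   [A -> n]
(n*n)*n*n*A ⇒ (n*n)*n*n*n   [A -> n]

S ⇒ Q ⇒ Q*A ⇒ Q*A*A ⇒ Q*A*A*A ⇒ A*A*A*A ⇒ (S)*A*A*A ⇒ (Q)*A*A*A ⇒ (Q*A)*A*A*A ⇒ (A*A)*A*A*A ⇒ (n*A)*A*A*A ⇒ (n*n)*A*A*A ⇒ (n*n)*n*A*A ⇒ (n*n)*n*n*A ⇒ (n*n)*n*n*n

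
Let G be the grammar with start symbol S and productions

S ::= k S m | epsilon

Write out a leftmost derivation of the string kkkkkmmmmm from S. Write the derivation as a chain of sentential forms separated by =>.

S => kSm   [S ::= k S m]
kSm => kkSmm   [S ::= k S m]
kkSmm => kkkSmmm   [S ::= k S m]
kkkSmmm => kkkkSmmmm   [S ::= k S m]
kkkkSmmmm => kkkkkSmmmmm   [S ::= k S m]
kkkkkSmmmmm => kkkkkmmmmm   [S ::= epsilon]

S => kSm => kkSmm => kkkSmmm => kkkkSmmmm => kkkkkSmmmmm => kkkkkmmmmm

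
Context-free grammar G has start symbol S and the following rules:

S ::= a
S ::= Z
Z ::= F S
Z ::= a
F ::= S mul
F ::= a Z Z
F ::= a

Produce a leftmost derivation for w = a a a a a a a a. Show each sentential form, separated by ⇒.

S ⇒ Z ⇒ F S ⇒ a Z Z S ⇒ a F S Z S ⇒ a a Z Z S Z S ⇒ a a F S Z S Z S ⇒ a a a S Z S Z S ⇒ a a a a Z S Z S ⇒ a a a a a S Z S ⇒ a a a a a a Z S ⇒ a a a a a a a S ⇒ a a a a a a a a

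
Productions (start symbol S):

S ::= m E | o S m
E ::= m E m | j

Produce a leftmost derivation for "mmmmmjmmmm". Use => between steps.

S=>mE=>mmEm=>mmmEmm=>mmmmEmmm=>mmmmmEmmmm=>mmmmmjmmmm

S => mE   [S ::= m E]
mE => mmEm   [E ::= m E m]
mmEm => mmmEmm   [E ::= m E m]
mmmEmm => mmmmEmmm   [E ::= m E m]
mmmmEmmm => mmmmmEmmmm   [E ::= m E m]
mmmmmEmmmm => mmmmmjmmmm   [E ::= j]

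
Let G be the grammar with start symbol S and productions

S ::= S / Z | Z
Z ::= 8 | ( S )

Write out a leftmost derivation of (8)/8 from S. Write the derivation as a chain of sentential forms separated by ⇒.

S ⇒ S/Z ⇒ Z/Z ⇒ (S)/Z ⇒ (Z)/Z ⇒ (8)/Z ⇒ (8)/8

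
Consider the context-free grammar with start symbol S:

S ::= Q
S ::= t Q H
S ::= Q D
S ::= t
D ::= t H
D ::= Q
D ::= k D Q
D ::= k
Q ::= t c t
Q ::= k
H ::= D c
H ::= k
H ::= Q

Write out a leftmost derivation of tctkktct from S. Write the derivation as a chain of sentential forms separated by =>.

S => QD => tctD => tctkDQ => tctkkQ => tctkktct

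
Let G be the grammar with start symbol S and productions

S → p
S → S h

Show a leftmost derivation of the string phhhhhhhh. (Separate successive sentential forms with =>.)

S=>Sh=>Shh=>Shhh=>Shhhh=>Shhhhh=>Shhhhhh=>Shhhhhhh=>Shhhhhhhh=>phhhhhhhh

S => Sh   [S → S h]
Sh => Shh   [S → S h]
Shh => Shhh   [S → S h]
Shhh => Shhhh   [S → S h]
Shhhh => Shhhhh   [S → S h]
Shhhhh => Shhhhhh   [S → S h]
Shhhhhh => Shhhhhhh   [S → S h]
Shhhhhhh => Shhhhhhhh   [S → S h]
Shhhhhhhh => phhhhhhhh   [S → p]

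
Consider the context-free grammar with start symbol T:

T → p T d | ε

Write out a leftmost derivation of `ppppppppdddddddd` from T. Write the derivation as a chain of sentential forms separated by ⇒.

T ⇒ pTd   [T → p T d]
pTd ⇒ ppTdd   [T → p T d]
ppTdd ⇒ pppTddd   [T → p T d]
pppTddd ⇒ ppppTdddd   [T → p T d]
ppppTdddd ⇒ pppppTddddd   [T → p T d]
pppppTddddd ⇒ ppppppTdddddd   [T → p T d]
ppppppTdddddd ⇒ pppppppTddddddd   [T → p T d]
pppppppTddddddd ⇒ ppppppppTdddddddd   [T → p T d]
ppppppppTdddddddd ⇒ ppppppppdddddddd   [T → ε]

T ⇒ pTd ⇒ ppTdd ⇒ pppTddd ⇒ ppppTdddd ⇒ pppppTddddd ⇒ ppppppTdddddd ⇒ pppppppTddddddd ⇒ ppppppppTdddddddd ⇒ ppppppppdddddddd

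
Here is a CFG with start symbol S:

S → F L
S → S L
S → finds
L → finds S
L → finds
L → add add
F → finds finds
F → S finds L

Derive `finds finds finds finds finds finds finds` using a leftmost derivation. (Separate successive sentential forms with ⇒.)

S ⇒ F L   [S → F L]
F L ⇒ finds finds L   [F → finds finds]
finds finds L ⇒ finds finds finds S   [L → finds S]
finds finds finds S ⇒ finds finds finds F L   [S → F L]
finds finds finds F L ⇒ finds finds finds finds finds L   [F → finds finds]
finds finds finds finds finds L ⇒ finds finds finds finds finds finds S   [L → finds S]
finds finds finds finds finds finds S ⇒ finds finds finds finds finds finds finds   [S → finds]

S ⇒ F L ⇒ finds finds L ⇒ finds finds finds S ⇒ finds finds finds F L ⇒ finds finds finds finds finds L ⇒ finds finds finds finds finds finds S ⇒ finds finds finds finds finds finds finds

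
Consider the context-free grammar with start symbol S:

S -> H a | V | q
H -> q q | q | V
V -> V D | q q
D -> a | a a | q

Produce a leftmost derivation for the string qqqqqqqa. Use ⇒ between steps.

S⇒Ha⇒Va⇒VDa⇒VDDa⇒VDDDa⇒VDDDDa⇒VDDDDDa⇒qqDDDDDa⇒qqqDDDDa⇒qqqqDDDa⇒qqqqqDDa⇒qqqqqqDa⇒qqqqqqqa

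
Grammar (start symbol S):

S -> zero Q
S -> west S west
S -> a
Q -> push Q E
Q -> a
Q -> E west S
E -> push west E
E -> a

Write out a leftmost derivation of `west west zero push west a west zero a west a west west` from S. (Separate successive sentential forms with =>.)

S => west S west => west west S west west => west west zero Q west west => west west zero E west S west west => west west zero push west E west S west west => west west zero push west a west S west west => west west zero push west a west zero Q west west => west west zero push west a west zero E west S west west => west west zero push west a west zero a west S west west => west west zero push west a west zero a west a west west

S => west S west   [S -> west S west]
west S west => west west S west west   [S -> west S west]
west west S west west => west west zero Q west west   [S -> zero Q]
west west zero Q west west => west west zero E west S west west   [Q -> E west S]
west west zero E west S west west => west west zero push west E west S west west   [E -> push west E]
west west zero push west E west S west west => west west zero push west a west S west west   [E -> a]
west west zero push west a west S west west => west west zero push west a west zero Q west west   [S -> zero Q]
west west zero push west a west zero Q west west => west west zero push west a west zero E west S west west   [Q -> E west S]
west west zero push west a west zero E west S west west => west west zero push west a west zero a west S west west   [E -> a]
west west zero push west a west zero a west S west west => west west zero push west a west zero a west a west west   [S -> a]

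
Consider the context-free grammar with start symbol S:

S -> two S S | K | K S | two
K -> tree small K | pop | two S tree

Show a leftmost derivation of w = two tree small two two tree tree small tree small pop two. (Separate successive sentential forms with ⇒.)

S ⇒ two S S   [S -> two S S]
two S S ⇒ two K S   [S -> K]
two K S ⇒ two tree small K S   [K -> tree small K]
two tree small K S ⇒ two tree small two S tree S   [K -> two S tree]
two tree small two S tree S ⇒ two tree small two two tree S   [S -> two]
two tree small two two tree S ⇒ two tree small two two tree K S   [S -> K S]
two tree small two two tree K S ⇒ two tree small two two tree tree small K S   [K -> tree small K]
two tree small two two tree tree small K S ⇒ two tree small two two tree tree small tree small K S   [K -> tree small K]
two tree small two two tree tree small tree small K S ⇒ two tree small two two tree tree small tree small pop S   [K -> pop]
two tree small two two tree tree small tree small pop S ⇒ two tree small two two tree tree small tree small pop two   [S -> two]

S ⇒ two S S ⇒ two K S ⇒ two tree small K S ⇒ two tree small two S tree S ⇒ two tree small two two tree S ⇒ two tree small two two tree K S ⇒ two tree small two two tree tree small K S ⇒ two tree small two two tree tree small tree small K S ⇒ two tree small two two tree tree small tree small pop S ⇒ two tree small two two tree tree small tree small pop two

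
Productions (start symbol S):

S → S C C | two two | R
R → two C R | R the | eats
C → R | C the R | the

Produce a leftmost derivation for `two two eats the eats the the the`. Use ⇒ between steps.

S ⇒ S C C   [S → S C C]
S C C ⇒ S C C C C   [S → S C C]
S C C C C ⇒ two two C C C C   [S → two two]
two two C C C C ⇒ two two C the R C C C   [C → C the R]
two two C the R C C C ⇒ two two R the R C C C   [C → R]
two two R the R C C C ⇒ two two eats the R C C C   [R → eats]
two two eats the R C C C ⇒ two two eats the eats C C C   [R → eats]
two two eats the eats C C C ⇒ two two eats the eats the C C   [C → the]
two two eats the eats the C C ⇒ two two eats the eats the the C   [C → the]
two two eats the eats the the C ⇒ two two eats the eats the the the   [C → the]

S ⇒ S C C ⇒ S C C C C ⇒ two two C C C C ⇒ two two C the R C C C ⇒ two two R the R C C C ⇒ two two eats the R C C C ⇒ two two eats the eats C C C ⇒ two two eats the eats the C C ⇒ two two eats the eats the the C ⇒ two two eats the eats the the the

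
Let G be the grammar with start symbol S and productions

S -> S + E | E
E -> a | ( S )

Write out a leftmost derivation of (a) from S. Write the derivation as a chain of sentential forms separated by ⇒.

S ⇒ E   [S -> E]
E ⇒ (S)   [E -> ( S )]
(S) ⇒ (E)   [S -> E]
(E) ⇒ (a)   [E -> a]

S ⇒ E ⇒ (S) ⇒ (E) ⇒ (a)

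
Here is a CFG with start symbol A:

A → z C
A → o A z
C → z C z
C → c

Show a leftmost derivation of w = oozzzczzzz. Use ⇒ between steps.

A ⇒ oAz   [A → o A z]
oAz ⇒ ooAzz   [A → o A z]
ooAzz ⇒ oozCzz   [A → z C]
oozCzz ⇒ oozzCzzz   [C → z C z]
oozzCzzz ⇒ oozzzCzzzz   [C → z C z]
oozzzCzzzz ⇒ oozzzczzzz   [C → c]

A⇒oAz⇒ooAzz⇒oozCzz⇒oozzCzzz⇒oozzzCzzzz⇒oozzzczzzz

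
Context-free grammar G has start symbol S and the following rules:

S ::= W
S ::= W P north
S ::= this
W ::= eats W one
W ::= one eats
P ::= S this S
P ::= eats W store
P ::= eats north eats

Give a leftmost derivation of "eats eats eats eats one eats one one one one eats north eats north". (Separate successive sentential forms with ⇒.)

S ⇒ W P north   [S ::= W P north]
W P north ⇒ eats W one P north   [W ::= eats W one]
eats W one P north ⇒ eats eats W one one P north   [W ::= eats W one]
eats eats W one one P north ⇒ eats eats eats W one one one P north   [W ::= eats W one]
eats eats eats W one one one P north ⇒ eats eats eats eats W one one one one P north   [W ::= eats W one]
eats eats eats eats W one one one one P north ⇒ eats eats eats eats one eats one one one one P north   [W ::= one eats]
eats eats eats eats one eats one one one one P north ⇒ eats eats eats eats one eats one one one one eats north eats north   [P ::= eats north eats]

S ⇒ W P north ⇒ eats W one P north ⇒ eats eats W one one P north ⇒ eats eats eats W one one one P north ⇒ eats eats eats eats W one one one one P north ⇒ eats eats eats eats one eats one one one one P north ⇒ eats eats eats eats one eats one one one one eats north eats north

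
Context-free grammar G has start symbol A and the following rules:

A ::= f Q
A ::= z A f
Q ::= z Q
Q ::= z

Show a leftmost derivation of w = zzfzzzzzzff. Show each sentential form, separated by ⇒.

A ⇒ zAf ⇒ zzAff ⇒ zzfQff ⇒ zzfzQff ⇒ zzfzzQff ⇒ zzfzzzQff ⇒ zzfzzzzQff ⇒ zzfzzzzzQff ⇒ zzfzzzzzzff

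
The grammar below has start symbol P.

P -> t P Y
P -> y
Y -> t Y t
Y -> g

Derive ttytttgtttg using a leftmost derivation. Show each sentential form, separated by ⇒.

P ⇒ tPY ⇒ ttPYY ⇒ ttyYY ⇒ ttytYtY ⇒ ttyttYttY ⇒ ttytttYtttY ⇒ ttytttgtttY ⇒ ttytttgtttg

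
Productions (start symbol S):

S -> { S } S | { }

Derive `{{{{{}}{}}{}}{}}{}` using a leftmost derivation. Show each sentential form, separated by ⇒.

S ⇒ {S}S   [S -> { S } S]
{S}S ⇒ {{S}S}S   [S -> { S } S]
{{S}S}S ⇒ {{{S}S}S}S   [S -> { S } S]
{{{S}S}S}S ⇒ {{{{S}S}S}S}S   [S -> { S } S]
{{{{S}S}S}S}S ⇒ {{{{{}}S}S}S}S   [S -> { }]
{{{{{}}S}S}S}S ⇒ {{{{{}}{}}S}S}S   [S -> { }]
{{{{{}}{}}S}S}S ⇒ {{{{{}}{}}{}}S}S   [S -> { }]
{{{{{}}{}}{}}S}S ⇒ {{{{{}}{}}{}}{}}S   [S -> { }]
{{{{{}}{}}{}}{}}S ⇒ {{{{{}}{}}{}}{}}{}   [S -> { }]

S ⇒ {S}S ⇒ {{S}S}S ⇒ {{{S}S}S}S ⇒ {{{{S}S}S}S}S ⇒ {{{{{}}S}S}S}S ⇒ {{{{{}}{}}S}S}S ⇒ {{{{{}}{}}{}}S}S ⇒ {{{{{}}{}}{}}{}}S ⇒ {{{{{}}{}}{}}{}}{}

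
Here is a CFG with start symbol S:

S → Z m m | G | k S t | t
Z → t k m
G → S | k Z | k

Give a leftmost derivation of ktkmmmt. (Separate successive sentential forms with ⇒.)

S ⇒ kSt ⇒ kZmmt ⇒ ktkmmmt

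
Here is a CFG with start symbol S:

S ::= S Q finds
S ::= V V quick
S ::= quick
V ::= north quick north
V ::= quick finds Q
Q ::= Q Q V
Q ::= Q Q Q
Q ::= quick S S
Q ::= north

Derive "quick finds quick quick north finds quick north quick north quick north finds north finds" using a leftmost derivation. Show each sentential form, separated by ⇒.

S ⇒ S Q finds   [S ::= S Q finds]
S Q finds ⇒ S Q finds Q finds   [S ::= S Q finds]
S Q finds Q finds ⇒ V V quick Q finds Q finds   [S ::= V V quick]
V V quick Q finds Q finds ⇒ quick finds Q V quick Q finds Q finds   [V ::= quick finds Q]
quick finds Q V quick Q finds Q finds ⇒ quick finds quick S S V quick Q finds Q finds   [Q ::= quick S S]
quick finds quick S S V quick Q finds Q finds ⇒ quick finds quick S Q finds S V quick Q finds Q finds   [S ::= S Q finds]
quick finds quick S Q finds S V quick Q finds Q finds ⇒ quick finds quick quick Q finds S V quick Q finds Q finds   [S ::= quick]
quick finds quick quick Q finds S V quick Q finds Q finds ⇒ quick finds quick quick north finds S V quick Q finds Q finds   [Q ::= north]
quick finds quick quick north finds S V quick Q finds Q finds ⇒ quick finds quick quick north finds quick V quick Q finds Q finds   [S ::= quick]
quick finds quick quick north finds quick V quick Q finds Q finds ⇒ quick finds quick quick north finds quick north quick north quick Q finds Q finds   [V ::= north quick north]
quick finds quick quick north finds quick north quick north quick Q finds Q finds ⇒ quick finds quick quick north finds quick north quick north quick north finds Q finds   [Q ::= north]
quick finds quick quick north finds quick north quick north quick north finds Q finds ⇒ quick finds quick quick north finds quick north quick north quick north finds north finds   [Q ::= north]

S ⇒ S Q finds ⇒ S Q finds Q finds ⇒ V V quick Q finds Q finds ⇒ quick finds Q V quick Q finds Q finds ⇒ quick finds quick S S V quick Q finds Q finds ⇒ quick finds quick S Q finds S V quick Q finds Q finds ⇒ quick finds quick quick Q finds S V quick Q finds Q finds ⇒ quick finds quick quick north finds S V quick Q finds Q finds ⇒ quick finds quick quick north finds quick V quick Q finds Q finds ⇒ quick finds quick quick north finds quick north quick north quick Q finds Q finds ⇒ quick finds quick quick north finds quick north quick north quick north finds Q finds ⇒ quick finds quick quick north finds quick north quick north quick north finds north finds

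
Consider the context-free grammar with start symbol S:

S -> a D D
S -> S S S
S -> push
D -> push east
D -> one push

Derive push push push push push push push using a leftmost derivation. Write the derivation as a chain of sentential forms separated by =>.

S => S S S => S S S S S => S S S S S S S => push S S S S S S => push push S S S S S => push push push S S S S => push push push push S S S => push push push push push S S => push push push push push push S => push push push push push push push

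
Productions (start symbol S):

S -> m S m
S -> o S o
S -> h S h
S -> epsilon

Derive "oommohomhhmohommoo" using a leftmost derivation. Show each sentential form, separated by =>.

S => oSo => ooSoo => oomSmoo => oommSmmoo => oommoSommoo => oommohShommoo => oommohoSohommoo => oommohomSmohommoo => oommohomhShmohommoo => oommohomhhmohommoo

S => oSo   [S -> o S o]
oSo => ooSoo   [S -> o S o]
ooSoo => oomSmoo   [S -> m S m]
oomSmoo => oommSmmoo   [S -> m S m]
oommSmmoo => oommoSommoo   [S -> o S o]
oommoSommoo => oommohShommoo   [S -> h S h]
oommohShommoo => oommohoSohommoo   [S -> o S o]
oommohoSohommoo => oommohomSmohommoo   [S -> m S m]
oommohomSmohommoo => oommohomhShmohommoo   [S -> h S h]
oommohomhShmohommoo => oommohomhhmohommoo   [S -> epsilon]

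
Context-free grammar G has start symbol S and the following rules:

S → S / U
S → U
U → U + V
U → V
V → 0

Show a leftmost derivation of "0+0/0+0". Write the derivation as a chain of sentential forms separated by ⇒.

S ⇒ S/U ⇒ U/U ⇒ U+V/U ⇒ V+V/U ⇒ 0+V/U ⇒ 0+0/U ⇒ 0+0/U+V ⇒ 0+0/V+V ⇒ 0+0/0+V ⇒ 0+0/0+0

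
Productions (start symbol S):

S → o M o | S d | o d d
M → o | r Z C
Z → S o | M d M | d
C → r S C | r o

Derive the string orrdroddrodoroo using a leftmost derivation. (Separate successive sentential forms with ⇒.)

S ⇒ oMo   [S → o M o]
oMo ⇒ orZCo   [M → r Z C]
orZCo ⇒ orMdMCo   [Z → M d M]
orMdMCo ⇒ orrZCdMCo   [M → r Z C]
orrZCdMCo ⇒ orrdCdMCo   [Z → d]
orrdCdMCo ⇒ orrdrSCdMCo   [C → r S C]
orrdrSCdMCo ⇒ orrdroddCdMCo   [S → o d d]
orrdroddCdMCo ⇒ orrdroddrodMCo   [C → r o]
orrdroddrodMCo ⇒ orrdroddrodoCo   [M → o]
orrdroddrodoCo ⇒ orrdroddrodoroo   [C → r o]

S⇒oMo⇒orZCo⇒orMdMCo⇒orrZCdMCo⇒orrdCdMCo⇒orrdrSCdMCo⇒orrdroddCdMCo⇒orrdroddrodMCo⇒orrdroddrodoCo⇒orrdroddrodoroo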